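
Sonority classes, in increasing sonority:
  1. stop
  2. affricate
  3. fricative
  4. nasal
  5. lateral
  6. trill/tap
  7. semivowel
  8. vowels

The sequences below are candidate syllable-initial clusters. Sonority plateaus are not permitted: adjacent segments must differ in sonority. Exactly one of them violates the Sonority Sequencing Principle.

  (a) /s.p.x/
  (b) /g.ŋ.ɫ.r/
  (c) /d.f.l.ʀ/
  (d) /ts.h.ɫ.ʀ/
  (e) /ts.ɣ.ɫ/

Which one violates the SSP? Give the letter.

a

(a) sonority 3-1-3: ill-formed.
(b) sonority 1-4-5-6: well-formed.
(c) sonority 1-3-5-6: well-formed.
(d) sonority 2-3-5-6: well-formed.
(e) sonority 2-3-5: well-formed.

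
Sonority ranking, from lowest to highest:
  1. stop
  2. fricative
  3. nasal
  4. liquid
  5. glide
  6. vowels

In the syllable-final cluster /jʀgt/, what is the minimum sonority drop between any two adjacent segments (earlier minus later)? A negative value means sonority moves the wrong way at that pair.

0

/j/ — glide, sonority 5.
/ʀ/ — liquid, sonority 4.
/g/ — stop, sonority 1.
/t/ — stop, sonority 1.
/j/→/ʀ/: change +1.
/ʀ/→/g/: change +3.
/g/→/t/: change +0.
Minimum = 0.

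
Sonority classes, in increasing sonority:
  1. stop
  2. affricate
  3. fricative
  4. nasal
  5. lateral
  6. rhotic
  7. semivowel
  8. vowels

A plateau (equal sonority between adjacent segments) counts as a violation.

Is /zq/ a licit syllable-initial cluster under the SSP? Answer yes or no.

/z/: fricative = 3.
/q/: stop = 1.
The profile is 3-1. Between /z/ (3) and /q/ (1) sonority does not rise, so the cluster violates the SSP.

no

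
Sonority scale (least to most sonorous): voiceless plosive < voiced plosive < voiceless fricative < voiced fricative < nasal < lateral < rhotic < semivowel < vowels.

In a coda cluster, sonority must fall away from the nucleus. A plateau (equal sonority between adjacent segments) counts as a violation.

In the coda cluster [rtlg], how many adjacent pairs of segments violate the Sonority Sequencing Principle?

1

/r/: rhotic = 7.
/t/: voiceless plosive = 1.
/l/: lateral = 6.
/g/: voiced plosive = 2.
/r/→/t/: 7→1 (falls) — ok.
/t/→/l/: 1→6 (does not fall) — violation.
/l/→/g/: 6→2 (falls) — ok.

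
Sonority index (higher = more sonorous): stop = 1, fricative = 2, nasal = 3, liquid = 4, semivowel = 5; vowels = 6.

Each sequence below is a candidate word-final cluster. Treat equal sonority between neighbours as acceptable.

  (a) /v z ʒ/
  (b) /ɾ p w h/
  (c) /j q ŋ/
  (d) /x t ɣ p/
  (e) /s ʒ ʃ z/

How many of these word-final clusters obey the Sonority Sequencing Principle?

2

(a) 2-2-2 → obeys
(b) 4-1-5-2 → violates
(c) 5-1-3 → violates
(d) 2-1-2-1 → violates
(e) 2-2-2-2 → obeys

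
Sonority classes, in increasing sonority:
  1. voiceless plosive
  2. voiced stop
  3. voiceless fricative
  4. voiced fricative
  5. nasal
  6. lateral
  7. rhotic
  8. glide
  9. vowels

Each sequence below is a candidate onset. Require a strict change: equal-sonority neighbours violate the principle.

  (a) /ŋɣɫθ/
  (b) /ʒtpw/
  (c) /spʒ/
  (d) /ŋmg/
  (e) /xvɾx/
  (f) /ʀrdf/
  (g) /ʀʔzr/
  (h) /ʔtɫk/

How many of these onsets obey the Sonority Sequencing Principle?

0

(a) 5-4-6-3 → violates
(b) 4-1-1-8 → violates
(c) 3-1-4 → violates
(d) 5-5-2 → violates
(e) 3-4-7-3 → violates
(f) 7-7-2-3 → violates
(g) 7-1-4-7 → violates
(h) 1-1-6-1 → violates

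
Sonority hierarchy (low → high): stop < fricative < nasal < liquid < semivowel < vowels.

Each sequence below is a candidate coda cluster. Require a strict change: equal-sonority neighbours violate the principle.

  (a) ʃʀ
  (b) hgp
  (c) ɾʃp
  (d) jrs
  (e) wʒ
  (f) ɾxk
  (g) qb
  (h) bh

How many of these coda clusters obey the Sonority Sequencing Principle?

4

(a) sonority 2-4: ill-formed.
(b) sonority 2-1-1: ill-formed.
(c) sonority 4-2-1: well-formed.
(d) sonority 5-4-2: well-formed.
(e) sonority 5-2: well-formed.
(f) sonority 4-2-1: well-formed.
(g) sonority 1-1: ill-formed.
(h) sonority 1-2: ill-formed.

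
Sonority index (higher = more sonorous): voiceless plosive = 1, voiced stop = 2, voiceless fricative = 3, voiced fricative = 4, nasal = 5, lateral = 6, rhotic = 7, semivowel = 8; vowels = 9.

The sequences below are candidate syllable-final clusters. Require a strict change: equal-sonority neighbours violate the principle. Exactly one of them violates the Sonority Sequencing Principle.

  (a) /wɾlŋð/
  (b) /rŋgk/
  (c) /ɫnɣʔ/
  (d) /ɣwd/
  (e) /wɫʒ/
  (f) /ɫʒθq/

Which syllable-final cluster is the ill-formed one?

d

(a) /wɾlŋð/: profile 8-7-6-5-4 — obeys.
(b) /rŋgk/: profile 7-5-2-1 — obeys.
(c) /ɫnɣʔ/: profile 6-5-4-1 — obeys.
(d) /ɣwd/: profile 4-8-2 — violates.
(e) /wɫʒ/: profile 8-6-4 — obeys.
(f) /ɫʒθq/: profile 6-4-3-1 — obeys.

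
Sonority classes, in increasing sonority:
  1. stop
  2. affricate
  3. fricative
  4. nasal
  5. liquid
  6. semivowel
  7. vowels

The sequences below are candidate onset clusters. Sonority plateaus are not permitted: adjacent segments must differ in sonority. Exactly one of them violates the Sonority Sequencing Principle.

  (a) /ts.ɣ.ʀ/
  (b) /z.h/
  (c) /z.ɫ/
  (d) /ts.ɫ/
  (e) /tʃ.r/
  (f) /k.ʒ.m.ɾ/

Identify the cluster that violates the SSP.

(a) /ts.ɣ.ʀ/: profile 2-3-5 — obeys.
(b) /z.h/: profile 3-3 — violates.
(c) /z.ɫ/: profile 3-5 — obeys.
(d) /ts.ɫ/: profile 2-5 — obeys.
(e) /tʃ.r/: profile 2-5 — obeys.
(f) /k.ʒ.m.ɾ/: profile 1-3-4-5 — obeys.

b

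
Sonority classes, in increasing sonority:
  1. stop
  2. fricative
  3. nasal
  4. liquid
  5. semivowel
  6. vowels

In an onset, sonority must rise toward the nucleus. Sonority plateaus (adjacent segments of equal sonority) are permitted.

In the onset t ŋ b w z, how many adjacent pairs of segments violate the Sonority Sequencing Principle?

2

/t/ — stop, sonority 1.
/ŋ/ — nasal, sonority 3.
/b/ — stop, sonority 1.
/w/ — semivowel, sonority 5.
/z/ — fricative, sonority 2.
/t/→/ŋ/: 1→3 (rises) — ok.
/ŋ/→/b/: 3→1 (does not rise) — violation.
/b/→/w/: 1→5 (rises) — ok.
/w/→/z/: 5→2 (does not rise) — violation.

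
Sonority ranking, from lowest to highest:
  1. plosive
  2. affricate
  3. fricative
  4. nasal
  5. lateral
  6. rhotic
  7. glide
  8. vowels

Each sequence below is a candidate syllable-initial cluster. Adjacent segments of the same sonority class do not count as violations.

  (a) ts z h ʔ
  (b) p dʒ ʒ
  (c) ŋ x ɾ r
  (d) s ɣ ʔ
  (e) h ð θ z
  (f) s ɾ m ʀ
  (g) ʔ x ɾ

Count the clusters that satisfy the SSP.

(a) 2-3-3-1 → violates
(b) 1-2-3 → obeys
(c) 4-3-6-6 → violates
(d) 3-3-1 → violates
(e) 3-3-3-3 → obeys
(f) 3-6-4-6 → violates
(g) 1-3-6 → obeys

3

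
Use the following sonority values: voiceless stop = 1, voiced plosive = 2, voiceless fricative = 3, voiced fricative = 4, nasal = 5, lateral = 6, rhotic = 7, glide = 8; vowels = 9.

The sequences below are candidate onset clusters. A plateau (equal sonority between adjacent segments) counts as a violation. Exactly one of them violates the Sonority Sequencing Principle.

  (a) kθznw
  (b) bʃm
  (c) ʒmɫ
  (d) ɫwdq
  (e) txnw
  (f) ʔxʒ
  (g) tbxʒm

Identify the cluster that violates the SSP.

d

(a) sonority 1-3-4-5-8: well-formed.
(b) sonority 2-3-5: well-formed.
(c) sonority 4-5-6: well-formed.
(d) sonority 6-8-2-1: ill-formed.
(e) sonority 1-3-5-8: well-formed.
(f) sonority 1-3-4: well-formed.
(g) sonority 1-2-3-4-5: well-formed.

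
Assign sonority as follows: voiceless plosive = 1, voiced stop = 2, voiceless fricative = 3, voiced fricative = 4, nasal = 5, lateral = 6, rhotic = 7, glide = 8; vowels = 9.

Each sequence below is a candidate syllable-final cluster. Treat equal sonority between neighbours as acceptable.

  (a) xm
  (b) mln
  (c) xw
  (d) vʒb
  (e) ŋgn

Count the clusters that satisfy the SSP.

(a) sonority 3-5: ill-formed.
(b) sonority 5-6-5: ill-formed.
(c) sonority 3-8: ill-formed.
(d) sonority 4-4-2: well-formed.
(e) sonority 5-2-5: ill-formed.

1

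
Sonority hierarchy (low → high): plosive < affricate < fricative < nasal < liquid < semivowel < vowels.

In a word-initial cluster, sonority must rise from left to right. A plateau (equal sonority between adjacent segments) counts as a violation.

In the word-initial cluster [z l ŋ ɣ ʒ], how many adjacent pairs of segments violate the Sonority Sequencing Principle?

/z/ is a fricative (sonority 3).
/l/ is a liquid (sonority 5).
/ŋ/ is a nasal (sonority 4).
/ɣ/ is a fricative (sonority 3).
/ʒ/ is a fricative (sonority 3).
/z/→/l/: 3→5 (rises) — ok.
/l/→/ŋ/: 5→4 (does not rise) — violation.
/ŋ/→/ɣ/: 4→3 (does not rise) — violation.
/ɣ/→/ʒ/: 3→3 (plateau) — violation.

3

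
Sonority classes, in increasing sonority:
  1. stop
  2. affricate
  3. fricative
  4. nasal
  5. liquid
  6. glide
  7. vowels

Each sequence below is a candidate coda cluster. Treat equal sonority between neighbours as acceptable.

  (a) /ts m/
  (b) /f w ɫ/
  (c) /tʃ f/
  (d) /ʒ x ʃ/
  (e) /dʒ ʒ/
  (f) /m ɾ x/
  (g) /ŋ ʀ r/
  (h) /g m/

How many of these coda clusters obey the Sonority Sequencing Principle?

1

(a) sonority 2-4: ill-formed.
(b) sonority 3-6-5: ill-formed.
(c) sonority 2-3: ill-formed.
(d) sonority 3-3-3: well-formed.
(e) sonority 2-3: ill-formed.
(f) sonority 4-5-3: ill-formed.
(g) sonority 4-5-5: ill-formed.
(h) sonority 1-4: ill-formed.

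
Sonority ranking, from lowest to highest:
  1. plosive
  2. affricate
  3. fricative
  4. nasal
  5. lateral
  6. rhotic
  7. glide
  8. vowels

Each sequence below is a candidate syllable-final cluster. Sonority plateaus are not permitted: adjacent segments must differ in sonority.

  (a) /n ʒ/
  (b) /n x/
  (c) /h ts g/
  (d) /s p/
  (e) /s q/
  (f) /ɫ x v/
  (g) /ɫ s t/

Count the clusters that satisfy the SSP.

(a) sonority 4-3: well-formed.
(b) sonority 4-3: well-formed.
(c) sonority 3-2-1: well-formed.
(d) sonority 3-1: well-formed.
(e) sonority 3-1: well-formed.
(f) sonority 5-3-3: ill-formed.
(g) sonority 5-3-1: well-formed.

6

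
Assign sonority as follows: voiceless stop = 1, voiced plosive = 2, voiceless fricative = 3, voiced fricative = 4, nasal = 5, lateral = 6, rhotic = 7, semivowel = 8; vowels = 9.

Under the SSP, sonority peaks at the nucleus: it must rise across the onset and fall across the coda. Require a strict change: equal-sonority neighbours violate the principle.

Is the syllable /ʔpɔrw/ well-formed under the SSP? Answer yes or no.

Onset: /ʔ/ is a voiceless stop (sonority 1), /p/ is a voiceless stop (sonority 1); then the nucleus /ɔ/ (sonority 9).
Onset profile 1-1-9 — does not strictly rise throughout.
Coda: /r/ is a rhotic (sonority 7), /w/ is a semivowel (sonority 8).
Coda profile 9-7-8 — does not strictly fall throughout.

no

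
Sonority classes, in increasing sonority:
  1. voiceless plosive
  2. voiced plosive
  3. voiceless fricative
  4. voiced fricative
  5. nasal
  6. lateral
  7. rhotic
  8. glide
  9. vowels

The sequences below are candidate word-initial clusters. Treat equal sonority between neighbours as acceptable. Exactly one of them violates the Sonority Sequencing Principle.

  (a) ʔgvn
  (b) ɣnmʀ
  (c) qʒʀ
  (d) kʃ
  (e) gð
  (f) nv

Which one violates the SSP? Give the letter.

f

(a) sonority 1-2-4-5: well-formed.
(b) sonority 4-5-5-7: well-formed.
(c) sonority 1-4-7: well-formed.
(d) sonority 1-3: well-formed.
(e) sonority 2-4: well-formed.
(f) sonority 5-4: ill-formed.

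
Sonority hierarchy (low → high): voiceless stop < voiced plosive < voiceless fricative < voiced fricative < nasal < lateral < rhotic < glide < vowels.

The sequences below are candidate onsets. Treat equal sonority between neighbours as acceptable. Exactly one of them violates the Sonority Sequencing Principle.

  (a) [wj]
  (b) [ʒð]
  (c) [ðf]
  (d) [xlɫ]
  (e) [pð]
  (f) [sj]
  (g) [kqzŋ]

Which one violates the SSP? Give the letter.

(a) 8-8 → obeys
(b) 4-4 → obeys
(c) 4-3 → violates
(d) 3-6-6 → obeys
(e) 1-4 → obeys
(f) 3-8 → obeys
(g) 1-1-4-5 → obeys

c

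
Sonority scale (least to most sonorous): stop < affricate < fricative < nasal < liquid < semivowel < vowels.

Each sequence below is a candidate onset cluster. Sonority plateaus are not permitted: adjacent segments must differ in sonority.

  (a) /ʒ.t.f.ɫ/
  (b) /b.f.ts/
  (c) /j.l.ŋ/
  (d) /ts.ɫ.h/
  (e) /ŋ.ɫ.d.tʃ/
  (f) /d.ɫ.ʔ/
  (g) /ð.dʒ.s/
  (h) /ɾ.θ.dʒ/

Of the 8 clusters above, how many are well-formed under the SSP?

0

(a) 3-1-3-5 → violates
(b) 1-3-2 → violates
(c) 6-5-4 → violates
(d) 2-5-3 → violates
(e) 4-5-1-2 → violates
(f) 1-5-1 → violates
(g) 3-2-3 → violates
(h) 5-3-2 → violates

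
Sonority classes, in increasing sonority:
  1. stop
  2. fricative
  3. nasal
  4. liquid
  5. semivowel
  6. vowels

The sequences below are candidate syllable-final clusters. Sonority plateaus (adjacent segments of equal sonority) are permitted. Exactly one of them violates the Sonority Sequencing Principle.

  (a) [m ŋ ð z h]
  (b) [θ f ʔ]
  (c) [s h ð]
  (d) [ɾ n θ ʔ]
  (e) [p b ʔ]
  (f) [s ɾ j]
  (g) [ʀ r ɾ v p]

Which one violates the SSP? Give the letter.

f

(a) sonority 3-3-2-2-2: well-formed.
(b) sonority 2-2-1: well-formed.
(c) sonority 2-2-2: well-formed.
(d) sonority 4-3-2-1: well-formed.
(e) sonority 1-1-1: well-formed.
(f) sonority 2-4-5: ill-formed.
(g) sonority 4-4-4-2-1: well-formed.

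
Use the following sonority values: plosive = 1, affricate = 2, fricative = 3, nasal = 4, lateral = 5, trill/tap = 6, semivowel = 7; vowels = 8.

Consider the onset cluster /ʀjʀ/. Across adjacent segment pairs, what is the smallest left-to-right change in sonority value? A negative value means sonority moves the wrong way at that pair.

-1

/ʀ/ is a trill/tap (sonority 6).
/j/ is a semivowel (sonority 7).
/ʀ/ is a trill/tap (sonority 6).
/ʀ/→/j/: change +1.
/j/→/ʀ/: change -1.
Minimum = -1.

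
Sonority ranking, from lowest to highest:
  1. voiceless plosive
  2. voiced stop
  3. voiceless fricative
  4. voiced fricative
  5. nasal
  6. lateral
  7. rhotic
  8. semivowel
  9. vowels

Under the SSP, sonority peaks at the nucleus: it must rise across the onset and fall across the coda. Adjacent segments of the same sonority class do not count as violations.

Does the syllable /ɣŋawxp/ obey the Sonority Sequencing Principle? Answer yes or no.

yes

Onset: /ɣ/ is a voiced fricative (sonority 4), /ŋ/ is a nasal (sonority 5); then the nucleus /a/ (sonority 9).
Onset profile 4-5-9 — rises to the nucleus.
Coda: /w/ is a semivowel (sonority 8), /x/ is a voiceless fricative (sonority 3), /p/ is a voiceless plosive (sonority 1).
Coda profile 9-8-3-1 — falls from the nucleus.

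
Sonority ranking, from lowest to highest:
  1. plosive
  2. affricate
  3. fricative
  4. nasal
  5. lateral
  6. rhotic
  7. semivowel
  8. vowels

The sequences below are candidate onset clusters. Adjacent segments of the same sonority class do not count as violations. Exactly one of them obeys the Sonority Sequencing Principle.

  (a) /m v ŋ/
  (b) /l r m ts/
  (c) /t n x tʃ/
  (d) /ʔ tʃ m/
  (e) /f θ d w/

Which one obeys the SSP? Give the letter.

d

(a) /m v ŋ/: profile 4-3-4 — violates.
(b) /l r m ts/: profile 5-6-4-2 — violates.
(c) /t n x tʃ/: profile 1-4-3-2 — violates.
(d) /ʔ tʃ m/: profile 1-2-4 — obeys.
(e) /f θ d w/: profile 3-3-1-7 — violates.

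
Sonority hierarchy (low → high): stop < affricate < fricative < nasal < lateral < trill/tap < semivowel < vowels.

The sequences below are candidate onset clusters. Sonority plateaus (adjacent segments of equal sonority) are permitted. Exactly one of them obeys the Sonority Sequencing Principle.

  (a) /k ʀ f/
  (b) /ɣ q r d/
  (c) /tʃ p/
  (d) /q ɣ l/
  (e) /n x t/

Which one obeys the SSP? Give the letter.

d

(a) 1-6-3 → violates
(b) 3-1-6-1 → violates
(c) 2-1 → violates
(d) 1-3-5 → obeys
(e) 4-3-1 → violates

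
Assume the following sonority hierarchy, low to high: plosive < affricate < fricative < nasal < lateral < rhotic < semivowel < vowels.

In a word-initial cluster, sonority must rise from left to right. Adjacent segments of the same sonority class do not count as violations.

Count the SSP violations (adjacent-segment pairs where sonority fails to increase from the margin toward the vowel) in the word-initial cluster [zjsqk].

/z/ — fricative, sonority 3.
/j/ — semivowel, sonority 7.
/s/ — fricative, sonority 3.
/q/ — plosive, sonority 1.
/k/ — plosive, sonority 1.
/z/→/j/: 3→7 (rises) — ok.
/j/→/s/: 7→3 (does not rise) — violation.
/s/→/q/: 3→1 (does not rise) — violation.
/q/→/k/: 1→1 (plateau, allowed) — ok.

2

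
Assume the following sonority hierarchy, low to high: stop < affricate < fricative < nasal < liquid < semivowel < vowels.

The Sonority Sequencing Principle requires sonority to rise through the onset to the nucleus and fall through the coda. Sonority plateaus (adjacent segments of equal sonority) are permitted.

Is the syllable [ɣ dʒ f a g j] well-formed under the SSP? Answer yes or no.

Onset: /ɣ/ is a fricative (sonority 3), /dʒ/ is an affricate (sonority 2), /f/ is a fricative (sonority 3); then the nucleus /a/ (sonority 7).
Onset profile 3-2-3-7 — does not rise throughout.
Coda: /g/ is a stop (sonority 1), /j/ is a semivowel (sonority 6).
Coda profile 7-1-6 — does not fall throughout.

no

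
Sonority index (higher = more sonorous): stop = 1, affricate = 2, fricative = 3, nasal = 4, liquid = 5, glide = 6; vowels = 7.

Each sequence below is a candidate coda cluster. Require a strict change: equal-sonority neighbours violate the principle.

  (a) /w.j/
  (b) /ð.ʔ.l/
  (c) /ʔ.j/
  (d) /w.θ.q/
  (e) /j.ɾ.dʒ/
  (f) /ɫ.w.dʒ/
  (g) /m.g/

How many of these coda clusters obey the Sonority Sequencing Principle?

(a) sonority 6-6: ill-formed.
(b) sonority 3-1-5: ill-formed.
(c) sonority 1-6: ill-formed.
(d) sonority 6-3-1: well-formed.
(e) sonority 6-5-2: well-formed.
(f) sonority 5-6-2: ill-formed.
(g) sonority 4-1: well-formed.

3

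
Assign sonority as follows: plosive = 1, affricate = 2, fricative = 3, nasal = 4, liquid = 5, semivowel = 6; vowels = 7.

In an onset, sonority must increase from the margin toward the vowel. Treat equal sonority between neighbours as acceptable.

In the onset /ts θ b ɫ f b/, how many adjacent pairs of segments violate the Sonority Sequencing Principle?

3

/ts/: affricate = 2.
/θ/: fricative = 3.
/b/: plosive = 1.
/ɫ/: liquid = 5.
/f/: fricative = 3.
/b/: plosive = 1.
/ts/→/θ/: 2→3 (rises) — ok.
/θ/→/b/: 3→1 (does not rise) — violation.
/b/→/ɫ/: 1→5 (rises) — ok.
/ɫ/→/f/: 5→3 (does not rise) — violation.
/f/→/b/: 3→1 (does not rise) — violation.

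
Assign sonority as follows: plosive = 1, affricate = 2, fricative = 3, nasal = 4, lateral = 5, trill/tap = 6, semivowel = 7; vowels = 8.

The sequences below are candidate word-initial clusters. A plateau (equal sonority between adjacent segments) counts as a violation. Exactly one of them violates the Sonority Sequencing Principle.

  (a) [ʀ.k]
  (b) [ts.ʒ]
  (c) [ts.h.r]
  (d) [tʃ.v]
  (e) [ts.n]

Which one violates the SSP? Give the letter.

a

(a) [ʀ.k]: profile 6-1 — violates.
(b) [ts.ʒ]: profile 2-3 — obeys.
(c) [ts.h.r]: profile 2-3-6 — obeys.
(d) [tʃ.v]: profile 2-3 — obeys.
(e) [ts.n]: profile 2-4 — obeys.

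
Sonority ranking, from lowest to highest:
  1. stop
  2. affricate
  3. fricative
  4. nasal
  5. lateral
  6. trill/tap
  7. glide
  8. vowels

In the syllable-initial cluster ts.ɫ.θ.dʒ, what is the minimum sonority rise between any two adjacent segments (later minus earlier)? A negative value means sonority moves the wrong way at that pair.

-2

/ts/ — affricate, sonority 2.
/ɫ/ — lateral, sonority 5.
/θ/ — fricative, sonority 3.
/dʒ/ — affricate, sonority 2.
/ts/→/ɫ/: change +3.
/ɫ/→/θ/: change -2.
/θ/→/dʒ/: change -1.
Minimum = -2.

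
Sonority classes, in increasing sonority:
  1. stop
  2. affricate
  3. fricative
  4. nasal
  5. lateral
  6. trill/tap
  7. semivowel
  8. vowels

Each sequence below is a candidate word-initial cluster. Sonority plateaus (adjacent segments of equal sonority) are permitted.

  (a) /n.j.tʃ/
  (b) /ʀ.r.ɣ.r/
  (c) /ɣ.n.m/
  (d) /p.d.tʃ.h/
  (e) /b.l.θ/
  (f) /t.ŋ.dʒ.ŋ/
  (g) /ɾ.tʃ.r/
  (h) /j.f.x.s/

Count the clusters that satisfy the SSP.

2

(a) sonority 4-7-2: ill-formed.
(b) sonority 6-6-3-6: ill-formed.
(c) sonority 3-4-4: well-formed.
(d) sonority 1-1-2-3: well-formed.
(e) sonority 1-5-3: ill-formed.
(f) sonority 1-4-2-4: ill-formed.
(g) sonority 6-2-6: ill-formed.
(h) sonority 7-3-3-3: ill-formed.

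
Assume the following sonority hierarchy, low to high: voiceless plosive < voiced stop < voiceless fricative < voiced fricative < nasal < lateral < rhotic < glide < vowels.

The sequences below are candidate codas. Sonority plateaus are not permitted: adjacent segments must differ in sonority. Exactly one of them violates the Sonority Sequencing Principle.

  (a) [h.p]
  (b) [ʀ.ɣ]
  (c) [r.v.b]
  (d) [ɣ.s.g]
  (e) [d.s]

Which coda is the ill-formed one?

e

(a) 3-1 → obeys
(b) 7-4 → obeys
(c) 7-4-2 → obeys
(d) 4-3-2 → obeys
(e) 2-3 → violates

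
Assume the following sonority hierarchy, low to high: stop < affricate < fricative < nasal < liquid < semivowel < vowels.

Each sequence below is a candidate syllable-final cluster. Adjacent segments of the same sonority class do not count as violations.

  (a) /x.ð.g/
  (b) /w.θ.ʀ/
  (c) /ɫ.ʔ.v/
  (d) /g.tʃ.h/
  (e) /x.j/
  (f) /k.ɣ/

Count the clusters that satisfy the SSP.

(a) sonority 3-3-1: well-formed.
(b) sonority 6-3-5: ill-formed.
(c) sonority 5-1-3: ill-formed.
(d) sonority 1-2-3: ill-formed.
(e) sonority 3-6: ill-formed.
(f) sonority 1-3: ill-formed.

1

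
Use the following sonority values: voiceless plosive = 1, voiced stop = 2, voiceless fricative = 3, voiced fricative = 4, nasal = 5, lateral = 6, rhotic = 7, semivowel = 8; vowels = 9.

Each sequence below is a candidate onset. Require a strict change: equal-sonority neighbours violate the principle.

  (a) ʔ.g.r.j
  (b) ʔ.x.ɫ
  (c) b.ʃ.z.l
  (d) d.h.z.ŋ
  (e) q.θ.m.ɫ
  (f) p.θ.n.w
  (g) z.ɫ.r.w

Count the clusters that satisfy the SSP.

7

(a) ʔ.g.r.j: profile 1-2-7-8 — obeys.
(b) ʔ.x.ɫ: profile 1-3-6 — obeys.
(c) b.ʃ.z.l: profile 2-3-4-6 — obeys.
(d) d.h.z.ŋ: profile 2-3-4-5 — obeys.
(e) q.θ.m.ɫ: profile 1-3-5-6 — obeys.
(f) p.θ.n.w: profile 1-3-5-8 — obeys.
(g) z.ɫ.r.w: profile 4-6-7-8 — obeys.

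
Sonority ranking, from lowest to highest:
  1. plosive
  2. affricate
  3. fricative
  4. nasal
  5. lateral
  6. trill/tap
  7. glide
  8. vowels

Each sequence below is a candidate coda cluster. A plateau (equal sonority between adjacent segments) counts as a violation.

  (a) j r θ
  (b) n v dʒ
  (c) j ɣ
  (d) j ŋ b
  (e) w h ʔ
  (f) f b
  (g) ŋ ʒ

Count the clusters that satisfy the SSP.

7

(a) j r θ: profile 7-6-3 — obeys.
(b) n v dʒ: profile 4-3-2 — obeys.
(c) j ɣ: profile 7-3 — obeys.
(d) j ŋ b: profile 7-4-1 — obeys.
(e) w h ʔ: profile 7-3-1 — obeys.
(f) f b: profile 3-1 — obeys.
(g) ŋ ʒ: profile 4-3 — obeys.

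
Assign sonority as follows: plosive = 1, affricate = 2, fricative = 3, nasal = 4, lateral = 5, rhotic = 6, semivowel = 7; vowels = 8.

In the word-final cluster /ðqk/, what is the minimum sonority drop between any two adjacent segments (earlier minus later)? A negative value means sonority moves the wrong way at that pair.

0

/ð/ — fricative, sonority 3.
/q/ — plosive, sonority 1.
/k/ — plosive, sonority 1.
/ð/→/q/: change +2.
/q/→/k/: change +0.
Minimum = 0.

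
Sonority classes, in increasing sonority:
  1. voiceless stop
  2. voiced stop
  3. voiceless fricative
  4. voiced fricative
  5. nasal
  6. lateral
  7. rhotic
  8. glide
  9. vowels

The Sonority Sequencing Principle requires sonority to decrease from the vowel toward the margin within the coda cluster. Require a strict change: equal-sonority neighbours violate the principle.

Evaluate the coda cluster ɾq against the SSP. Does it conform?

yes

/ɾ/: rhotic = 7.
/q/: voiceless stop = 1.
The profile 7-1 strictly falls, so the coda cluster satisfies the SSP.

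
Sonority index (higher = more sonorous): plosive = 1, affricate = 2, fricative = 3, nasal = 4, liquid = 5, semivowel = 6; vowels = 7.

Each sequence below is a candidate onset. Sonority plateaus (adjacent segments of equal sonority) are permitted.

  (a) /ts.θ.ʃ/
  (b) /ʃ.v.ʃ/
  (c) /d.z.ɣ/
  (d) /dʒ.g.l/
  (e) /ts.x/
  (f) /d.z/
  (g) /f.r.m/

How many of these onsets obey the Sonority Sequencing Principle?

(a) sonority 2-3-3: well-formed.
(b) sonority 3-3-3: well-formed.
(c) sonority 1-3-3: well-formed.
(d) sonority 2-1-5: ill-formed.
(e) sonority 2-3: well-formed.
(f) sonority 1-3: well-formed.
(g) sonority 3-5-4: ill-formed.

5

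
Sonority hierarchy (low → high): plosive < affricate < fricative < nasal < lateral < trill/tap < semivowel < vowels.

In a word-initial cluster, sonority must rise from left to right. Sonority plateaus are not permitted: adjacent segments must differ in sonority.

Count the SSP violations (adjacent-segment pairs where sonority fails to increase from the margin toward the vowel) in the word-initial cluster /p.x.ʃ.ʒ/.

/p/: plosive = 1.
/x/: fricative = 3.
/ʃ/: fricative = 3.
/ʒ/: fricative = 3.
/p/→/x/: 1→3 (rises) — ok.
/x/→/ʃ/: 3→3 (plateau) — violation.
/ʃ/→/ʒ/: 3→3 (plateau) — violation.

2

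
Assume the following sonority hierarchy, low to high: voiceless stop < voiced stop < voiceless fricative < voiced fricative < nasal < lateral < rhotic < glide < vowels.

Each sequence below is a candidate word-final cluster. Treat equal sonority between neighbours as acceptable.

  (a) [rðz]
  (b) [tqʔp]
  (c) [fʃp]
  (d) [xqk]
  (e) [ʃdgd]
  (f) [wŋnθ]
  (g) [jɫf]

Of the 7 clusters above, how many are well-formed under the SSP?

7

(a) sonority 7-4-4: well-formed.
(b) sonority 1-1-1-1: well-formed.
(c) sonority 3-3-1: well-formed.
(d) sonority 3-1-1: well-formed.
(e) sonority 3-2-2-2: well-formed.
(f) sonority 8-5-5-3: well-formed.
(g) sonority 8-6-3: well-formed.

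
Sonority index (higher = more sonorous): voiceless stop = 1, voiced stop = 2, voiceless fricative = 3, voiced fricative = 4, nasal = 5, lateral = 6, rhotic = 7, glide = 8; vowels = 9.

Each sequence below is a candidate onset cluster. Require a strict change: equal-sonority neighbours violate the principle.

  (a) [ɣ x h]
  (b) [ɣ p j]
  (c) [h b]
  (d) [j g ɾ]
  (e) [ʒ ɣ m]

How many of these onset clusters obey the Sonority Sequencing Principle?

0

(a) sonority 4-3-3: ill-formed.
(b) sonority 4-1-8: ill-formed.
(c) sonority 3-2: ill-formed.
(d) sonority 8-2-7: ill-formed.
(e) sonority 4-4-5: ill-formed.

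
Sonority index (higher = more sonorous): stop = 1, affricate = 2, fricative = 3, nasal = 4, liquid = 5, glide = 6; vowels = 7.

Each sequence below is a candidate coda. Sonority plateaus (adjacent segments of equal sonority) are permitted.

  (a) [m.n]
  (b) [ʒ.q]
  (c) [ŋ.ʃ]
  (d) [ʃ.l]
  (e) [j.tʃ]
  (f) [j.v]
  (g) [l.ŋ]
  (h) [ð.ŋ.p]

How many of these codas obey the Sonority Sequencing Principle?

6

(a) [m.n]: profile 4-4 — obeys.
(b) [ʒ.q]: profile 3-1 — obeys.
(c) [ŋ.ʃ]: profile 4-3 — obeys.
(d) [ʃ.l]: profile 3-5 — violates.
(e) [j.tʃ]: profile 6-2 — obeys.
(f) [j.v]: profile 6-3 — obeys.
(g) [l.ŋ]: profile 5-4 — obeys.
(h) [ð.ŋ.p]: profile 3-4-1 — violates.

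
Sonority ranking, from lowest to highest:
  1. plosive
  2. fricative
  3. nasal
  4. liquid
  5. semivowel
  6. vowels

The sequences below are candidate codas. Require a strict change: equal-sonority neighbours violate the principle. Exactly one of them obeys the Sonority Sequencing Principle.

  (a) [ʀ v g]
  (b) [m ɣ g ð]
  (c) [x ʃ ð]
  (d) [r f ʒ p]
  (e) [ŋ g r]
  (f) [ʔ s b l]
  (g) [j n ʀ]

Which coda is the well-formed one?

a

(a) 4-2-1 → obeys
(b) 3-2-1-2 → violates
(c) 2-2-2 → violates
(d) 4-2-2-1 → violates
(e) 3-1-4 → violates
(f) 1-2-1-4 → violates
(g) 5-3-4 → violates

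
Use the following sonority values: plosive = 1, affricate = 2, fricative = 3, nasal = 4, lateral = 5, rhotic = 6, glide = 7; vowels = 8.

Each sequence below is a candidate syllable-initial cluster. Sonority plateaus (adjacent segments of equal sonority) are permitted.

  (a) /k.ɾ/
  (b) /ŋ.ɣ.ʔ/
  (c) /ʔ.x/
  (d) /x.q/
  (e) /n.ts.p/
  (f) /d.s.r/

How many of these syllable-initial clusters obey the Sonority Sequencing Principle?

3

(a) 1-6 → obeys
(b) 4-3-1 → violates
(c) 1-3 → obeys
(d) 3-1 → violates
(e) 4-2-1 → violates
(f) 1-3-6 → obeys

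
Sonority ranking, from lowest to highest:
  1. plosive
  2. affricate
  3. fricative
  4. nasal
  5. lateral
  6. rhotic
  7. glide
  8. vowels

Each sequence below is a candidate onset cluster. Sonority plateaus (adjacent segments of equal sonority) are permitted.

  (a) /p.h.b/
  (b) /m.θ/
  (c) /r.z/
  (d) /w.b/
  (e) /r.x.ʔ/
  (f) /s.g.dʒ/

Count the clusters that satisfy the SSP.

(a) sonority 1-3-1: ill-formed.
(b) sonority 4-3: ill-formed.
(c) sonority 6-3: ill-formed.
(d) sonority 7-1: ill-formed.
(e) sonority 6-3-1: ill-formed.
(f) sonority 3-1-2: ill-formed.

0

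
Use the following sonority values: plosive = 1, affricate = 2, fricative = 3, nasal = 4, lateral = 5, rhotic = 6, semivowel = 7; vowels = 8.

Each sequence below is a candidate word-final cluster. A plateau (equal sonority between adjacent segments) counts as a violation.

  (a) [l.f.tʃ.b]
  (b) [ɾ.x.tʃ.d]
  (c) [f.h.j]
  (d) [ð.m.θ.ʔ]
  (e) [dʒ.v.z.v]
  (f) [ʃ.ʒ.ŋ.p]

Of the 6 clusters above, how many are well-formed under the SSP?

2

(a) [l.f.tʃ.b]: profile 5-3-2-1 — obeys.
(b) [ɾ.x.tʃ.d]: profile 6-3-2-1 — obeys.
(c) [f.h.j]: profile 3-3-7 — violates.
(d) [ð.m.θ.ʔ]: profile 3-4-3-1 — violates.
(e) [dʒ.v.z.v]: profile 2-3-3-3 — violates.
(f) [ʃ.ʒ.ŋ.p]: profile 3-3-4-1 — violates.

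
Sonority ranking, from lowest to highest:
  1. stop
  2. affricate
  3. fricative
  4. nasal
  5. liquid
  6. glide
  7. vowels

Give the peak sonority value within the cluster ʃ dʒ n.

/ʃ/: fricative = 3.
/dʒ/: affricate = 2.
/n/: nasal = 4.
The maximum is 4.

4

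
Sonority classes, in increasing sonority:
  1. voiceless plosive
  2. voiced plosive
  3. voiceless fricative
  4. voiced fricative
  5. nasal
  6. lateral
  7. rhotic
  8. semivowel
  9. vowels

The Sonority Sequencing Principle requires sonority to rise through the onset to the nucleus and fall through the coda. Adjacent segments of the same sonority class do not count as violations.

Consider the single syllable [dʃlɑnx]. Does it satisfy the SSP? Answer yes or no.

yes

Onset: /d/ is a voiced plosive (sonority 2), /ʃ/ is a voiceless fricative (sonority 3), /l/ is a lateral (sonority 6); then the nucleus /ɑ/ (sonority 9).
Onset profile 2-3-6-9 — rises to the nucleus.
Coda: /n/ is a nasal (sonority 5), /x/ is a voiceless fricative (sonority 3).
Coda profile 9-5-3 — falls from the nucleus.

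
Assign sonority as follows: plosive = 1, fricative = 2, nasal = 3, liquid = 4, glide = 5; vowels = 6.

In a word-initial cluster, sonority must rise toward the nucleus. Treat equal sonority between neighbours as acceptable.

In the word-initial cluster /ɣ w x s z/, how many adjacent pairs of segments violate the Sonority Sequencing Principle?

/ɣ/ — fricative, sonority 2.
/w/ — glide, sonority 5.
/x/ — fricative, sonority 2.
/s/ — fricative, sonority 2.
/z/ — fricative, sonority 2.
/ɣ/→/w/: 2→5 (rises) — ok.
/w/→/x/: 5→2 (does not rise) — violation.
/x/→/s/: 2→2 (plateau, allowed) — ok.
/s/→/z/: 2→2 (plateau, allowed) — ok.

1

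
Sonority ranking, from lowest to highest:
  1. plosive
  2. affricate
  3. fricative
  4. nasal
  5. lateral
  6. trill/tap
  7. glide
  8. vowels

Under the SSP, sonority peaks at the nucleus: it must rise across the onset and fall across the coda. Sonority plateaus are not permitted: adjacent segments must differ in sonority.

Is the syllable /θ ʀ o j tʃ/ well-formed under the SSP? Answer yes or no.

yes

Onset: /θ/ is a fricative (sonority 3), /ʀ/ is a trill/tap (sonority 6); then the nucleus /o/ (sonority 8).
Onset profile 3-6-8 — rises to the nucleus.
Coda: /j/ is a glide (sonority 7), /tʃ/ is an affricate (sonority 2).
Coda profile 8-7-2 — falls from the nucleus.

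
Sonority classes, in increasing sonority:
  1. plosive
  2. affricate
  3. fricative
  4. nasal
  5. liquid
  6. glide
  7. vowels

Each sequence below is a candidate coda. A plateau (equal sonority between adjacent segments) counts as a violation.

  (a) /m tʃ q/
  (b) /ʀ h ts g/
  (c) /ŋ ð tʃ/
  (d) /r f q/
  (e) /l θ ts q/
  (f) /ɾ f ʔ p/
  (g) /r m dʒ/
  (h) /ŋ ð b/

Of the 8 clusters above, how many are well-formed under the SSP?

(a) /m tʃ q/: profile 4-2-1 — obeys.
(b) /ʀ h ts g/: profile 5-3-2-1 — obeys.
(c) /ŋ ð tʃ/: profile 4-3-2 — obeys.
(d) /r f q/: profile 5-3-1 — obeys.
(e) /l θ ts q/: profile 5-3-2-1 — obeys.
(f) /ɾ f ʔ p/: profile 5-3-1-1 — violates.
(g) /r m dʒ/: profile 5-4-2 — obeys.
(h) /ŋ ð b/: profile 4-3-1 — obeys.

7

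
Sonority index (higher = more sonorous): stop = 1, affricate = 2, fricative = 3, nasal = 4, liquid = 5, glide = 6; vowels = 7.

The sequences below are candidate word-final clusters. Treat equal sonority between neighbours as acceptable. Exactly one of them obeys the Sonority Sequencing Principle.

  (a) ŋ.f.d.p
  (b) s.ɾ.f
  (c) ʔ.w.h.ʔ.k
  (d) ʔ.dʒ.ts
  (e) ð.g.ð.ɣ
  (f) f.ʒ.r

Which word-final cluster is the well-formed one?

(a) ŋ.f.d.p: profile 4-3-1-1 — obeys.
(b) s.ɾ.f: profile 3-5-3 — violates.
(c) ʔ.w.h.ʔ.k: profile 1-6-3-1-1 — violates.
(d) ʔ.dʒ.ts: profile 1-2-2 — violates.
(e) ð.g.ð.ɣ: profile 3-1-3-3 — violates.
(f) f.ʒ.r: profile 3-3-5 — violates.

a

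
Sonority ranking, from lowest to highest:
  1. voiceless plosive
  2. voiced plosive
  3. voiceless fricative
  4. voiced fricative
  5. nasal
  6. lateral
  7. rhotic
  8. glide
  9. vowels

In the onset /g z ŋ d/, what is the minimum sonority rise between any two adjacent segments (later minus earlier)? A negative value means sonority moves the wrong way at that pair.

-3

/g/ — voiced plosive, sonority 2.
/z/ — voiced fricative, sonority 4.
/ŋ/ — nasal, sonority 5.
/d/ — voiced plosive, sonority 2.
/g/→/z/: change +2.
/z/→/ŋ/: change +1.
/ŋ/→/d/: change -3.
Minimum = -3.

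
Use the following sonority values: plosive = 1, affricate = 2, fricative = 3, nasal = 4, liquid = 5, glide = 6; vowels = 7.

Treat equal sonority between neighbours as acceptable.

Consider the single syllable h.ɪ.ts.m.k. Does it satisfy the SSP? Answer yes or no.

no

Onset: /h/ is a fricative (sonority 3); then the nucleus /ɪ/ (sonority 7).
Onset profile 3-7 — rises to the nucleus.
Coda: /ts/ is an affricate (sonority 2), /m/ is a nasal (sonority 4), /k/ is a plosive (sonority 1).
Coda profile 7-2-4-1 — does not fall throughout.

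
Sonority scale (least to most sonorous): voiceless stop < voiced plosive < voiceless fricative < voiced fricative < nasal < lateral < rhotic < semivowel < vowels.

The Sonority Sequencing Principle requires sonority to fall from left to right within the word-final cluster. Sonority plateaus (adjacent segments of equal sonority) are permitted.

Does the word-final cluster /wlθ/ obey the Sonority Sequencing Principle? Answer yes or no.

yes

/w/ — semivowel, sonority 8.
/l/ — lateral, sonority 6.
/θ/ — voiceless fricative, sonority 3.
The profile 8-6-3 strictly falls, so the word-final cluster satisfies the SSP.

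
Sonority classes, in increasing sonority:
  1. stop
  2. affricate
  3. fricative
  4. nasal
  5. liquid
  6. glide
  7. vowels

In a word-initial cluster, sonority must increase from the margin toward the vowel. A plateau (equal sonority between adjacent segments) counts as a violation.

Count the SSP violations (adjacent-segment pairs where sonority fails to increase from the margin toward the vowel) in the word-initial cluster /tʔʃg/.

/t/ is a stop (sonority 1).
/ʔ/ is a stop (sonority 1).
/ʃ/ is a fricative (sonority 3).
/g/ is a stop (sonority 1).
/t/→/ʔ/: 1→1 (plateau) — violation.
/ʔ/→/ʃ/: 1→3 (rises) — ok.
/ʃ/→/g/: 3→1 (does not rise) — violation.

2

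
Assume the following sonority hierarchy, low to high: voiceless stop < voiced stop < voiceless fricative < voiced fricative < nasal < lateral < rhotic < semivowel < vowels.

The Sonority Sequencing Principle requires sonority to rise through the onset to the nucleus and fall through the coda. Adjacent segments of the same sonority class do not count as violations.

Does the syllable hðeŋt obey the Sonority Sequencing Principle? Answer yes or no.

Onset: /h/ is a voiceless fricative (sonority 3), /ð/ is a voiced fricative (sonority 4); then the nucleus /e/ (sonority 9).
Onset profile 3-4-9 — rises to the nucleus.
Coda: /ŋ/ is a nasal (sonority 5), /t/ is a voiceless stop (sonority 1).
Coda profile 9-5-1 — falls from the nucleus.

yes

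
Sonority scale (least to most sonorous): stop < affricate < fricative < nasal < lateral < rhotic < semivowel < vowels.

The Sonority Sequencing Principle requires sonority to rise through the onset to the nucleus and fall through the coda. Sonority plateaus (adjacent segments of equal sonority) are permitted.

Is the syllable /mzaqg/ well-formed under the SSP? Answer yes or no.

Onset: /m/ is a nasal (sonority 4), /z/ is a fricative (sonority 3); then the nucleus /a/ (sonority 8).
Onset profile 4-3-8 — does not rise throughout.
Coda: /q/ is a stop (sonority 1), /g/ is a stop (sonority 1).
Coda profile 8-1-1 — falls from the nucleus.

no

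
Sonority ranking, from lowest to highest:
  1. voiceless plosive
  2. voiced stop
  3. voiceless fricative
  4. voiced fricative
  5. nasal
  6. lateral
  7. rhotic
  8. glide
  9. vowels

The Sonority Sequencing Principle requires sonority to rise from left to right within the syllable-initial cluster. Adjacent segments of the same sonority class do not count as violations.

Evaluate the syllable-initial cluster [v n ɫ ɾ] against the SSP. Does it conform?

yes

/v/: voiced fricative = 4.
/n/: nasal = 5.
/ɫ/: lateral = 6.
/ɾ/: rhotic = 7.
The profile 4-5-6-7 strictly rises, so the syllable-initial cluster satisfies the SSP.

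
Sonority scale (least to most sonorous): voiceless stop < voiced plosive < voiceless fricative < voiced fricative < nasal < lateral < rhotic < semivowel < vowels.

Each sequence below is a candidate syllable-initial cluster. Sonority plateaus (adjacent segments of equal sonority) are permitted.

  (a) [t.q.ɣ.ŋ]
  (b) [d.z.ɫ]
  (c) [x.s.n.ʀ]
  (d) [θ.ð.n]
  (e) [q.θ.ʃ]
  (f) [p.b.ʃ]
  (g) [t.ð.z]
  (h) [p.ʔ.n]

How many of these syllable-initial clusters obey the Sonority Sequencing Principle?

8

(a) 1-1-4-5 → obeys
(b) 2-4-6 → obeys
(c) 3-3-5-7 → obeys
(d) 3-4-5 → obeys
(e) 1-3-3 → obeys
(f) 1-2-3 → obeys
(g) 1-4-4 → obeys
(h) 1-1-5 → obeys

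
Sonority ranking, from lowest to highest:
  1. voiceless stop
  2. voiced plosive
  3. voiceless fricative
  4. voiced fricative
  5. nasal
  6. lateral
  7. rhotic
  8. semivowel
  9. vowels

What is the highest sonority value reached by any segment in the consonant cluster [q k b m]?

5

/q/ — voiceless stop, sonority 1.
/k/ — voiceless stop, sonority 1.
/b/ — voiced plosive, sonority 2.
/m/ — nasal, sonority 5.
The maximum is 5.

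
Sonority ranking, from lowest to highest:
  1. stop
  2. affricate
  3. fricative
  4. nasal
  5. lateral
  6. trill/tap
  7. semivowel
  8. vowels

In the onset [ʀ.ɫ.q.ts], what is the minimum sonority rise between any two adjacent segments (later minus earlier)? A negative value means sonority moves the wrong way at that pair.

-4

/ʀ/ is a trill/tap (sonority 6).
/ɫ/ is a lateral (sonority 5).
/q/ is a stop (sonority 1).
/ts/ is an affricate (sonority 2).
/ʀ/→/ɫ/: change -1.
/ɫ/→/q/: change -4.
/q/→/ts/: change +1.
Minimum = -4.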